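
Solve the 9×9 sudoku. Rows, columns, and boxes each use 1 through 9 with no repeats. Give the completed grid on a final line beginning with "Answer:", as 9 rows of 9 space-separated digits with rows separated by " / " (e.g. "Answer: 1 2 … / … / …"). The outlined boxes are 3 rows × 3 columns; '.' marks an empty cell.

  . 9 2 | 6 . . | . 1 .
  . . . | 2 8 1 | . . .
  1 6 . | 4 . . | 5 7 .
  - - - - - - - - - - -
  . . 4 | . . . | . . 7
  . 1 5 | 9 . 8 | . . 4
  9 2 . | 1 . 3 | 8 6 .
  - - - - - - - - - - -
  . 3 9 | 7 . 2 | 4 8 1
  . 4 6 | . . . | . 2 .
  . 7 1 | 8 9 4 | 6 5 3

Step 1. [r1c7∈{3}] r1c7's peers cover all but 3 ⇒ r1c7=3.
Step 2. [r8c6∈{5}] nothing but 5 survives at r8c6. So r8c6=5.
Step 3. [r2c7∈{9}] r2c7 has the single candidate 9. So r2c7=9.
Step 4. [r1c1∈{4,5,7,8}] r1c1 is the only open cell in row 1 admitting 4. So r1c1=4.
Step 5. [r1c5∈{5,7}] across row 1, 5 lands solely at r1c5. So r1c5=5.
Step 6. [r6c3∈{7}] r6c3 is down to just 7, so r6c3=7.
Step 7. [r4c6∈{6}] r4c6 has the single candidate 6 ⇒ r4c6=6.
Step 8. [r3c5∈{3}] r3c5 has the single candidate 3, so r3c5=3.
Step 9. [r4c5∈{2}] r4c5's peers cover all but 2. So r4c5=2.
Step 10. [r5c8∈{3}] only 3 remains possible at r5c8. So r5c8=3.
Step 11. [r2c1∈{3,5,7}] in row 2, 7 fits only at r2c1, so r2c1=7.
Step 12. [r1c9∈{8}] r1c9 is down to just 8 ⇒ r1c9=8.
Step 13. [r8c1∈{8}] r8c1 has the single candidate 8. So r8c1=8.
Step 14. [r4c8∈{9}] nothing but 9 survives at r4c8. So r4c8=9.
Step 15. [r1c6∈{7}] r1c6's peers cover all but 7, so r1c6=7.
Step 16. [r4c1∈{3}] only 3 remains possible at r4c1 ⇒ r4c1=3.
Step 17. [r4c2∈{8}] r4c2 has the single candidate 8. So r4c2=8.
Step 18. [r7c1∈{5}] only 5 remains possible at r7c1. So r7c1=5.
Step 19. [r6c5∈{4}] r6c5 has the single candidate 4 ⇒ r6c5=4.
Step 20. [r3c3∈{8}] r3c3 has the single candidate 8, so r3c3=8.
Step 21. [r5c5∈{7}] nothing but 7 survives at r5c5, so r5c5=7.
Step 22. [r2c2∈{5}] r2c2 has the single candidate 5 ⇒ r2c2=5.
Step 23. [r2c3∈{3}] r2c3's peers cover all but 3, so r2c3=3.
Step 24. [r5c1∈{6}] r5c1 has the single candidate 6, so r5c1=6.
Step 25. [r4c4∈{5}] r4c4 is down to just 5, so r4c4=5.
Step 26. [r8c4∈{3}] only 3 remains possible at r8c4. So r8c4=3.
Step 27. [r3c6∈{9}] only 9 remains possible at r3c6. So r3c6=9.
Step 28. [r8c5∈{1}] r8c5's peers cover all but 1 ⇒ r8c5=1.
Step 29. [r5c7∈{2}] only 2 remains possible at r5c7. So r5c7=2.
Step 30. [r8c7∈{7}] r8c7 is down to just 7, so r8c7=7.
Step 31. [r4c7∈{1}] r4c7 is down to just 1, so r4c7=1.
Step 32. [r8c9∈{9}] r8c9 is down to just 9 ⇒ r8c9=9.
Step 33. [r2c8∈{4}] nothing but 4 survives at r2c8 ⇒ r2c8=4.
Step 34. [r2c9∈{6}] nothing but 6 survives at r2c9. So r2c9=6.
Step 35. [r6c9∈{5}] r6c9's peers cover all but 5. So r6c9=5.
Step 36. [r3c9∈{2}] only 2 remains possible at r3c9. So r3c9=2.
Step 37. [r7c5∈{6}] r7c5 has the single candidate 6, so r7c5=6.
Step 38. [r9c1∈{2}] r9c1 has the single candidate 2 ⇒ r9c1=2.

Answer: 4 9 2 6 5 7 3 1 8 / 7 5 3 2 8 1 9 4 6 / 1 6 8 4 3 9 5 7 2 / 3 8 4 5 2 6 1 9 7 / 6 1 5 9 7 8 2 3 4 / 9 2 7 1 4 3 8 6 5 / 5 3 9 7 6 2 4 8 1 / 8 4 6 3 1 5 7 2 9 / 2 7 1 8 9 4 6 5 3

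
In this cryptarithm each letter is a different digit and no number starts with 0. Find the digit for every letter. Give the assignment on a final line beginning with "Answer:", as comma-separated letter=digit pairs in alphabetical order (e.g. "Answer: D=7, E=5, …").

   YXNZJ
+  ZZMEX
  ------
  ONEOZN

Step 1. [O] O is the leading digit of a 6-digit sum of two 5-digit numbers; the final carry is exactly 1. So O=1.
Step 2. [col 1: J + X ≡ N (mod 10)] N=6 is one option consistent with column 1 (J + X ≡ N (mod 10), carry-in 0) — take it. So N=6.
Step 3. [col 1: J + X ≡ N (mod 10)] J=4 is one option consistent with column 1 (J + X ≡ N (mod 10), carry-in 0) — take it. So J=4.
Step 4. [col 1: J + X ≡ N (mod 10)] column 1: given J=4, N=6, carry-in 0, and digits 1,4,6 already taken and all letters distinct, J+X≡N (mod 10) forces X=2 ⇒ X=2.
Step 5. [col 2: Z + E ≡ Z (mod 10)] column 2 reads Z+E+carry(0)=Z with nothing yet; with digits 1,2,4,6 already taken and all letters distinct, the only value for E is 0. So E=0.
Step 6. [col 2: Z + E ≡ Z (mod 10)] several values work for Z in column 2 (Z + E ≡ Z (mod 10), carry-in 0); try Z=7. So Z=7.
Step 7. [col 3: N + M ≡ O (mod 10)] column 3 reads N+M+carry(0)=O with N=6, O=1; with digits 0,1,2,4,6,7 already taken and all letters distinct, the only value for M is 5. So M=5.
Step 8. [col 5: Y + Z ≡ N (mod 10)] column 5: given Z=7, N=6, carry-in 1, and digits 0,1,2,4,5,6,7 already taken and all letters distinct, Y+Z≡N (mod 10) forces Y=8. So Y=8.

Answer: E=0, J=4, M=5, N=6, O=1, X=2, Y=8, Z=7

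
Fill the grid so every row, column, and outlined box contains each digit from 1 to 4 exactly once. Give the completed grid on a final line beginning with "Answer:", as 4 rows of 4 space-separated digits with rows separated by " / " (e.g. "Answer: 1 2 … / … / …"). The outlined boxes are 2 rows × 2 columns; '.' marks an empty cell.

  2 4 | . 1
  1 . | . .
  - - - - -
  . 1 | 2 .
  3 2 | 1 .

Step 1. [r2c2∈{3}] r2c2 is down to just 3 ⇒ r2c2=3.
Step 2. [r4c4∈{4}] r4c4 has the single candidate 4. So r4c4=4.
Step 3. [r2c4∈{2}] r2c4 has the single candidate 2. So r2c4=2.
Step 4. [r2c3∈{4}] nothing but 4 survives at r2c3. So r2c3=4.
Step 5. [r3c4∈{3}] only 3 remains possible at r3c4 ⇒ r3c4=3.
Step 6. [r3c1∈{4}] r3c1 has the single candidate 4, so r3c1=4.
Step 7. [r1c3∈{3}] nothing but 3 survives at r1c3 ⇒ r1c3=3.

Answer: 2 4 3 1 / 1 3 4 2 / 4 1 2 3 / 3 2 1 4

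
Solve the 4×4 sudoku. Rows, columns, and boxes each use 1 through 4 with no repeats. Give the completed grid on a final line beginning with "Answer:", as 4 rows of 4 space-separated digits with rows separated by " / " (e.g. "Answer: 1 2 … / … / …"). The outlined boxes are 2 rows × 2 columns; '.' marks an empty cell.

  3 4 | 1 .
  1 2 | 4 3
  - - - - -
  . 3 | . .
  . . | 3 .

Step 1. [r3c4∈{1,2,4}] row 3 places 1 nowhere but r3c4 ⇒ r3c4=1.
Step 2. [r3c1∈{2,4}] r3c1 is the only open cell in row 3 admitting 4. So r3c1=4.
Step 3. [r4c1∈{2}] only 2 remains possible at r4c1 ⇒ r4c1=2.
Step 4. [r1c4∈{2}] r1c4 has the single candidate 2. So r1c4=2.
Step 5. [r4c2∈{1}] r4c2 has the single candidate 1. So r4c2=1.
Step 6. [r3c3∈{2}] r3c3's peers cover all but 2, so r3c3=2.
Step 7. [r4c4∈{4}] r4c4 has the single candidate 4, so r4c4=4.

Answer: 3 4 1 2 / 1 2 4 3 / 4 3 2 1 / 2 1 3 4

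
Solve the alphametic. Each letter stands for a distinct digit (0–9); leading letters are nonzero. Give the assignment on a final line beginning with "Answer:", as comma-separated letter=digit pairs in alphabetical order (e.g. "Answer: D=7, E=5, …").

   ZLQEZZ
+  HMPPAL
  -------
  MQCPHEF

Step 1. [col 1: Z + L ≡ F (mod 10)] column 1 (Z + L ≡ F (mod 10), carry-in 0) doesn't pin Z yet; pick Z=3 and continue. So Z=3.
Step 2. [M] the sum has 7 digits but both addends have 6; that extra leading digit M is the final carry, namely 1. So M=1.
Step 3. [col 1: Z + L ≡ F (mod 10)] column 1 (Z + L ≡ F (mod 10), carry-in 0) doesn't pin L yet; pick L=5 and continue. So L=5.
Step 4. [col 1: Z + L ≡ F (mod 10)] in column 1 we have Z+L≡F with carry-in 0; given Z=3, L=5 and digits 1,3,5 already taken and all letters distinct, that pins F to 8. So F=8.
Step 5. [col 2: Z + A ≡ E (mod 10)] column 2 (Z + A ≡ E (mod 10), carry-in 0) doesn't pin E yet; pick E=2 and continue ⇒ E=2.
Step 6. [col 2: Z + A ≡ E (mod 10)] column 2: given Z=3, E=2, carry-in 0, and digits 1,2,3,5,8 already taken and all letters distinct, Z+A≡E (mod 10) forces A=9 ⇒ A=9.
Step 7. [col 3: E + P ≡ H (mod 10)] H=7 is one option consistent with column 3 (E + P ≡ H (mod 10), carry-in 1) — take it, so H=7.
Step 8. [col 3: E + P ≡ H (mod 10)] column 3: given E=2, H=7, carry-in 1, and digits 1,2,3,5,7,8,9 already taken and all letters distinct, E+P≡H (mod 10) forces P=4, so P=4.
Step 9. [col 4: Q + P ≡ P (mod 10)] column 4: given P=4, carry-in 0, and digits 1,2,3,4,5,7,8,9 already taken and all letters distinct, Q+P≡P (mod 10) forces Q=0, so Q=0.
Step 10. [col 5: L + M ≡ C (mod 10)] column 5 reads L+M+carry(0)=C with L=5, M=1; with digits 0,1,2,3,4,5,7,8,9 already taken and all letters distinct, the only value for C is 6. So C=6.

Answer: A=9, C=6, E=2, F=8, H=7, L=5, M=1, P=4, Q=0, Z=3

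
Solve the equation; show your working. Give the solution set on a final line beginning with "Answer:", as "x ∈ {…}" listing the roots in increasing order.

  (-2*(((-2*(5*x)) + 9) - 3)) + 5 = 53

Step 1. [(-2*(((-2*(5*x)) + 9) - 3)) + 5 = 53] peel the +5: subtract 5 from each side. So sub: -2*(((-2*(5*x)) + 9) - 3) = 48.
Step 2. [-2*(((-2*(5*x)) + 9) - 3) = 48] leading coefficient -2: divide by -2, so div: ((-2*(5*x)) + 9) - 3 = -24.
Step 3. [((-2*(5*x)) + 9) - 3 = -24] peel the -3: add 3 from each side ⇒ sub: (-2*(5*x)) + 9 = -21.
Step 4. [(-2*(5*x)) + 9 = -21] the outer +9 inverts by subtracting 9 ⇒ sub: -2*(5*x) = -30.
Step 5. [-2*(5*x) = -30] LHS = -2·(…); ÷-2 both sides ⇒ div: 5*x = 15.
Step 6. [5*x = 15] 5 out front; divide by 5. So div: x = 3.

Answer: x ∈ {3}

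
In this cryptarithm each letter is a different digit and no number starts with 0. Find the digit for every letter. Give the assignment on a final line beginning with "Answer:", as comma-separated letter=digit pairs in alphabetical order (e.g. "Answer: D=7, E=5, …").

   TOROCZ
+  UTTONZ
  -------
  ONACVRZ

Step 1. [col 1: Z + Z ≡ Z (mod 10)] from column 1 (nothing yet, carry-in 0, all letters distinct, none taken yet): Z must equal 0. So Z=0.
Step 2. [col 2: C + N ≡ R (mod 10)] R=8 is one option consistent with column 2 (C + N ≡ R (mod 10), carry-in 0) — take it, so R=8.
Step 3. [col 2: C + N ≡ R (mod 10)] column 2 (C + N ≡ R (mod 10), carry-in 0) doesn't pin C yet; pick C=5 and continue, so C=5.
Step 4. [O] adding two 6-digit numbers gives at most 6+1 digits, and here it does — O is that final carry and must be 1 ⇒ O=1.
Step 5. [col 2: C + N ≡ R (mod 10)] column 2: given C=5, R=8, carry-in 0, and digits 0,1,5,8 already taken and all letters distinct, C+N≡R (mod 10) forces N=3, so N=3.
Step 6. [col 3: O + O ≡ V (mod 10)] column 3: given O=1, carry-in 0, and digits 0,1,3,5,8 already taken and all letters distinct, O+O≡V (mod 10) forces V=2. So V=2.
Step 7. [col 4: R + T ≡ C (mod 10)] column 4: given R=8, C=5, carry-in 0, and digits 0,1,2,3,5,8 already taken and all letters distinct, R+T≡C (mod 10) forces T=7, so T=7.
Step 8. [col 5: O + T ≡ A (mod 10)] column 5: given O=1, T=7, carry-in 1, and digits 0,1,2,3,5,7,8 already taken and all letters distinct, O+T≡A (mod 10) forces A=9, so A=9.
Step 9. [col 6: T + U ≡ N (mod 10)] column 6: given T=7, N=3, carry-in 0, and digits 0,1,2,3,5,7,8,9 already taken and all letters distinct, T+U≡N (mod 10) forces U=6. So U=6.

Answer: A=9, C=5, N=3, O=1, R=8, T=7, U=6, V=2, Z=0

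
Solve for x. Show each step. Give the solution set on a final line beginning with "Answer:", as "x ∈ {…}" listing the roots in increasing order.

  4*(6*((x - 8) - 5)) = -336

Step 1. [4*(6*((x - 8) - 5)) = -336] divide by the outer 4. So div: 6*((x - 8) - 5) = -84.
Step 2. [6*((x - 8) - 5) = -84] 6·(inner) — divide through by 6, so div: (x - 8) - 5 = -14.
Step 3. [(x - 8) - 5 = -14] the outer -5 inverts by adding 5, so sub: x - 8 = -9.
Step 4. [x - 8 = -9] 8 comes off first (add 8). So sub: x = -1.

Answer: x ∈ {-1}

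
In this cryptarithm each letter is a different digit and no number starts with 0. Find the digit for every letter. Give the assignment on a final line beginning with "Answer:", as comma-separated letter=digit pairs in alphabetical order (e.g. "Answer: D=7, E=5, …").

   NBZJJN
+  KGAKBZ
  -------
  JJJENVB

Step 1. [J] the sum has 7 digits but both addends have 6; that extra leading digit J is the final carry, namely 1, so J=1.
Step 2. [col 1: N + Z ≡ B (mod 10)] no forcing yet in column 1 (carry-in 0); N=6 is free and consistent — try it. So N=6.
Step 3. [col 1: N + Z ≡ B (mod 10)] several values work for Z in column 1 (N + Z ≡ B (mod 10), carry-in 0); try Z=3, so Z=3.
Step 4. [col 1: N + Z ≡ B (mod 10)] from column 1 (N=6, Z=3, carry-in 0, digits 1,3,6 already taken and all letters distinct): B must equal 9. So B=9.
Step 5. [col 2: J + B ≡ V (mod 10)] from column 2 (J=1, B=9, carry-in 0, digits 1,3,6,9 already taken and all letters distinct): V must equal 0. So V=0.
Step 6. [col 3: J + K ≡ N (mod 10)] column 3 reads J+K+carry(1)=N with J=1, N=6; with digits 0,1,3,6,9 already taken and all letters distinct, the only value for K is 4. So K=4.
Step 7. [col 4: Z + A ≡ E (mod 10)] several values work for E in column 4 (Z + A ≡ E (mod 10), carry-in 0); try E=8 ⇒ E=8.
Step 8. [col 4: Z + A ≡ E (mod 10)] in column 4 we have Z+A≡E with carry-in 0; given Z=3, E=8 and digits 0,1,3,4,6,8,9 already taken and all letters distinct, that pins A to 5 ⇒ A=5.
Step 9. [col 5: B + G ≡ J (mod 10)] column 5 reads B+G+carry(0)=J with B=9, J=1; with digits 0,1,3,4,5,6,8,9 already taken and all letters distinct, the only value for G is 2 ⇒ G=2.

Answer: A=5, B=9, E=8, G=2, J=1, K=4, N=6, V=0, Z=3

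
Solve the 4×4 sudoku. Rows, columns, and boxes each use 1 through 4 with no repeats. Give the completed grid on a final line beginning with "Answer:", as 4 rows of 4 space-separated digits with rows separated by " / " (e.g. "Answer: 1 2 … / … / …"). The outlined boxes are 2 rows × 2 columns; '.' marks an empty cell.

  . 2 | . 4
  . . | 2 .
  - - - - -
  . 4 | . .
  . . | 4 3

Step 1. [r2c4∈{1}] r2c4 has the single candidate 1. So r2c4=1.
Step 2. [r3c1∈{1,2,3}] r3c1 is the only open cell in row 3 admitting 3. So r3c1=3.
Step 3. [r4c1∈{1,2}] row 4 places 2 nowhere but r4c1 ⇒ r4c1=2.
Step 4. [r1c3∈{3}] r1c3 has the single candidate 3 ⇒ r1c3=3.
Step 5. [r3c4∈{2}] only 2 remains possible at r3c4, so r3c4=2.
Step 6. [r4c2∈{1}] nothing but 1 survives at r4c2 ⇒ r4c2=1.
Step 7. [r2c2∈{3}] r2c2 is down to just 3, so r2c2=3.
Step 8. [r3c3∈{1}] only 1 remains possible at r3c3, so r3c3=1.
Step 9. [r1c1∈{1}] r1c1's peers cover all but 1, so r1c1=1.
Step 10. [r2c1∈{4}] nothing but 4 survives at r2c1. So r2c1=4.

Answer: 1 2 3 4 / 4 3 2 1 / 3 4 1 2 / 2 1 4 3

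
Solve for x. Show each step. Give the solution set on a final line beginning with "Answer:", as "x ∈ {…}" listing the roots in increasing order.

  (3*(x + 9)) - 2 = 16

Step 1. [(3*(x + 9)) - 2 = 16] -2 is outermost — add 2 both sides, so sub: 3*(x + 9) = 18.
Step 2. [3*(x + 9) = 18] divide by the outer 3, so div: x + 9 = 6.
Step 3. [x + 9 = 6] the outer +9 inverts by subtracting 9, so sub: x = -3.

Answer: x ∈ {-3}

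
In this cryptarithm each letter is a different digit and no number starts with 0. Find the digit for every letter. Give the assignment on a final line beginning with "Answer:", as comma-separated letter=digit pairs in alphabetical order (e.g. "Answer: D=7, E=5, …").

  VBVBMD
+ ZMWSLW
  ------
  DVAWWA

Step 1. [col 1: D + W ≡ A (mod 10)] several values work for D in column 1 (D + W ≡ A (mod 10), carry-in 0); try D=8. So D=8.
Step 2. [col 1: D + W ≡ A (mod 10)] column 1 (D + W ≡ A (mod 10), carry-in 0) doesn't pin W yet; pick W=5 and continue ⇒ W=5.
Step 3. [col 1: D + W ≡ A (mod 10)] in column 1 we have D+W≡A with carry-in 0; given D=8, W=5 and digits 5,8 already taken and all letters distinct, that pins A to 3, so A=3.
Step 4. [col 2: M + L ≡ W (mod 10)] M=0 is one option consistent with column 2 (M + L ≡ W (mod 10), carry-in 1) — take it, so M=0.
Step 5. [col 2: M + L ≡ W (mod 10)] from column 2 (M=0, W=5, carry-in 1, digits 0,3,5,8 already taken and all letters distinct): L must equal 4. So L=4.
Step 6. [col 3: B + S ≡ W (mod 10)] column 3 (B + S ≡ W (mod 10), carry-in 0) doesn't pin S yet; pick S=9 and continue ⇒ S=9.
Step 7. [col 3: B + S ≡ W (mod 10)] from column 3 (S=9, W=5, carry-in 0, digits 0,3,4,5,8,9 already taken and all letters distinct): B must equal 6, so B=6.
Step 8. [col 4: V + W ≡ A (mod 10)] from column 4 (W=5, A=3, carry-in 1, digits 0,3,4,5,6,8,9 already taken and all letters distinct): V must equal 7. So V=7.
Step 9. [col 6: V + Z ≡ D (mod 10)] column 6: given V=7, D=8, carry-in 0, and digits 0,3,4,5,6,7,8,9 already taken and all letters distinct, V+Z≡D (mod 10) forces Z=1. So Z=1.

Answer: A=3, B=6, D=8, L=4, M=0, S=9, V=7, W=5, Z=1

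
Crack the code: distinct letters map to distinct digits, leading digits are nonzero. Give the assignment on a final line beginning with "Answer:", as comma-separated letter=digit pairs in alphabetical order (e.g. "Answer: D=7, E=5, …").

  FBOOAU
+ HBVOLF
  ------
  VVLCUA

Step 1. [col 1: U + F ≡ A (mod 10)] U=9 is one option consistent with column 1 (U + F ≡ A (mod 10), carry-in 0) — take it. So U=9.
Step 2. [col 1: U + F ≡ A (mod 10)] column 1 (U + F ≡ A (mod 10), carry-in 0) doesn't pin F yet; pick F=1 and continue ⇒ F=1.
Step 3. [col 1: U + F ≡ A (mod 10)] in column 1 we have U+F≡A with carry-in 0; given U=9, F=1 and digits 1,9 already taken and all letters distinct, that pins A to 0 ⇒ A=0.
Step 4. [col 2: A + L ≡ U (mod 10)] column 2: given A=0, U=9, carry-in 1, and digits 0,1,9 already taken and all letters distinct, A+L≡U (mod 10) forces L=8 ⇒ L=8.
Step 5. [col 3: O + O ≡ C (mod 10)] O=2 is one option consistent with column 3 (O + O ≡ C (mod 10), carry-in 0) — take it. So O=2.
Step 6. [col 3: O + O ≡ C (mod 10)] column 3 reads O+O+carry(0)=C with O=2; with digits 0,1,2,8,9 already taken and all letters distinct, the only value for C is 4. So C=4.
Step 7. [col 4: O + V ≡ L (mod 10)] column 4 reads O+V+carry(0)=L with O=2, L=8; with digits 0,1,2,4,8,9 already taken and all letters distinct, the only value for V is 6 ⇒ V=6.
Step 8. [col 5: B + B ≡ V (mod 10)] from column 5 (V=6, carry-in 0, digits 0,1,2,4,6,8,9 already taken and all letters distinct): B must equal 3 ⇒ B=3.
Step 9. [col 6: F + H ≡ V (mod 10)] in column 6 we have F+H≡V with carry-in 0; given F=1, V=6 and digits 0,1,2,3,4,6,8,9 already taken and all letters distinct, that pins H to 5 ⇒ H=5.

Answer: A=0, B=3, C=4, F=1, H=5, L=8, O=2, U=9, V=6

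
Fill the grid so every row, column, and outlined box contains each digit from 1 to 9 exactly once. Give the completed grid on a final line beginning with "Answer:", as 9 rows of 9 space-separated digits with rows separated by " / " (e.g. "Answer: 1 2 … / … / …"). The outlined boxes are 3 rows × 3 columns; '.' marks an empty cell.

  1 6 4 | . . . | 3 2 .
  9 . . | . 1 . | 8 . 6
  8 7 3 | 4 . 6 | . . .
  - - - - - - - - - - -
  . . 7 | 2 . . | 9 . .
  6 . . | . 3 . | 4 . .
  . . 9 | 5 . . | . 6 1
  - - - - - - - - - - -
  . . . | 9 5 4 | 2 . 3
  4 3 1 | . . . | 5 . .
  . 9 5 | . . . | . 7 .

Step 1. [r1c9∈{5,7,9}] r1c9 is the only open cell in box 3 admitting 7, so r1c9=7.
Step 2. [r7c2∈{8}] nothing but 8 survives at r7c2 ⇒ r7c2=8.
Step 3. [r5c3∈{2,8}] r5c3 is the only open cell in col 3 admitting 8, so r5c3=8.
Step 4. [r5c8∈{5}] r5c8 is down to just 5, so r5c8=5.
Step 5. [r4c9∈{8}] only 8 remains possible at r4c9, so r4c9=8.
Step 6. [r3c5∈{2,9}] across row 3, 2 lands solely at r3c5, so r3c5=2.
Step 7. [r1c4∈{8}] r1c4 has the single candidate 8, so r1c4=8.
Step 8. [r4c6∈{1}] only 1 remains possible at r4c6, so r4c6=1.
Step 9. [r5c4∈{7}] r5c4 has the single candidate 7, so r5c4=7.
Step 10. [r4c5∈{4,6}] r4c5 is the only open cell in row 4 admitting 6 ⇒ r4c5=6.
Step 11. [r9c5∈{8}] r9c5 is down to just 8, so r9c5=8.
Step 12. [r2c2∈{2,5}] across box 1, 5 lands solely at r2c2 ⇒ r2c2=5.
Step 13. [r9c4∈{1,3,6}] in col 4, 1 fits only at r9c4. So r9c4=1.
Step 14. [r8c6∈{2,7}] 2 has one home in row 8: r8c6 ⇒ r8c6=2.
Step 15. [r8c9∈{9}] nothing but 9 survives at r8c9. So r8c9=9.
Step 16. [r6c1∈{2,3}] in row 6, 3 fits only at r6c1 ⇒ r6c1=3.
Step 17. [r6c2∈{2,4}] across row 6, 2 lands solely at r6c2, so r6c2=2.
Step 18. [r3c7∈{1}] r3c7's peers cover all but 1. So r3c7=1.
Step 19. [r9c6∈{3}] r9c6's peers cover all but 3 ⇒ r9c6=3.
Step 20. [r1c5∈{9}] only 9 remains possible at r1c5. So r1c5=9.
Step 21. [r2c4∈{3}] r2c4 is down to just 3, so r2c4=3.
Step 22. [r2c6∈{7}] r2c6 is down to just 7 ⇒ r2c6=7.
Step 23. [r1c6∈{5}] r1c6 is down to just 5, so r1c6=5.
Step 24. [r7c3∈{6}] r7c3's peers cover all but 6, so r7c3=6.
Step 25. [r4c2∈{4}] r4c2 is down to just 4 ⇒ r4c2=4.
Step 26. [r6c6∈{8}] r6c6 is down to just 8, so r6c6=8.
Step 27. [r3c9∈{5}] r3c9 is down to just 5 ⇒ r3c9=5.
Step 28. [r2c3∈{2}] nothing but 2 survives at r2c3, so r2c3=2.
Step 29. [r6c5∈{4}] nothing but 4 survives at r6c5 ⇒ r6c5=4.
Step 30. [r9c9∈{4}] r9c9 is down to just 4. So r9c9=4.
Step 31. [r8c5∈{7}] r8c5's peers cover all but 7 ⇒ r8c5=7.
Step 32. [r9c7∈{6}] r9c7 is down to just 6, so r9c7=6.
Step 33. [r3c8∈{9}] r3c8 has the single candidate 9 ⇒ r3c8=9.
Step 34. [r9c1∈{2}] only 2 remains possible at r9c1 ⇒ r9c1=2.
Step 35. [r2c8∈{4}] r2c8 is down to just 4, so r2c8=4.
Step 36. [r4c1∈{5}] only 5 remains possible at r4c1 ⇒ r4c1=5.
Step 37. [r8c4∈{6}] r8c4's peers cover all but 6 ⇒ r8c4=6.
Step 38. [r8c8∈{8}] r8c8 has the single candidate 8, so r8c8=8.
Step 39. [r4c8∈{3}] r4c8 is down to just 3. So r4c8=3.
Step 40. [r7c1∈{7}] nothing but 7 survives at r7c1, so r7c1=7.
Step 41. [r5c6∈{9}] r5c6's peers cover all but 9. So r5c6=9.
Step 42. [r6c7∈{7}] r6c7's peers cover all but 7. So r6c7=7.
Step 43. [r7c8∈{1}] r7c8 is down to just 1 ⇒ r7c8=1.
Step 44. [r5c2∈{1}] r5c2 is down to just 1. So r5c2=1.
Step 45. [r5c9∈{2}] r5c9 is down to just 2. So r5c9=2.

Answer: 1 6 4 8 9 5 3 2 7 / 9 5 2 3 1 7 8 4 6 / 8 7 3 4 2 6 1 9 5 / 5 4 7 2 6 1 9 3 8 / 6 1 8 7 3 9 4 5 2 / 3 2 9 5 4 8 7 6 1 / 7 8 6 9 5 4 2 1 3 / 4 3 1 6 7 2 5 8 9 / 2 9 5 1 8 3 6 7 4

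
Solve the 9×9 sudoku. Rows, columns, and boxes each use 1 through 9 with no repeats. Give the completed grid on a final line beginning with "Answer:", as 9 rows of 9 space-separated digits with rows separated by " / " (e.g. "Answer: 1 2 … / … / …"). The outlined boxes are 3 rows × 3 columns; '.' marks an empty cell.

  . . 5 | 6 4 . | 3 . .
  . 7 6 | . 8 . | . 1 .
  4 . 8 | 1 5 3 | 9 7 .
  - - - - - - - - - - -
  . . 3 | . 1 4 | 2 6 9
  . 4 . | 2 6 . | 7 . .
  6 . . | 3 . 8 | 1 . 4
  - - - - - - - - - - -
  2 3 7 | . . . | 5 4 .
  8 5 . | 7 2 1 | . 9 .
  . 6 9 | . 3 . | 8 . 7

Step 1. [r2c4∈{9}] only 9 remains possible at r2c4, so r2c4=9.
Step 2. [r5c8∈{3,5,8}] across col 8, 3 lands solely at r5c8. So r5c8=3.
Step 3. [r4c4∈{5}] r4c4 is down to just 5 ⇒ r4c4=5.
Step 4. [r3c2∈{2}] nothing but 2 survives at r3c2. So r3c2=2.
Step 5. [r6c2∈{9}] r6c2 has the single candidate 9. So r6c2=9.
Step 6. [r5c1∈{1,5}] across col 1, 5 lands solely at r5c1, so r5c1=5.
Step 7. [r7c6∈{6,9}] in col 6, 6 fits only at r7c6. So r7c6=6.
Step 8. [r2c6∈{2}] r2c6 has the single candidate 2 ⇒ r2c6=2.
Step 9. [r1c8∈{2,8}] r1c8 is the only open cell in col 8 admitting 8, so r1c8=8.
Step 10. [r8c7∈{6}] r8c7 has the single candidate 6. So r8c7=6.
Step 11. [r1c1∈{1,9}] row 1 places 9 nowhere but r1c1. So r1c1=9.
Step 12. [r2c1∈{3}] only 3 remains possible at r2c1, so r2c1=3.
Step 13. [r4c1∈{7}] only 7 remains possible at r4c1. So r4c1=7.
Step 14. [r8c3∈{4}] r8c3 is down to just 4. So r8c3=4.
Step 15. [r2c7∈{4}] r2c7 has the single candidate 4, so r2c7=4.
Step 16. [r7c9∈{1}] only 1 remains possible at r7c9, so r7c9=1.
Step 17. [r5c3∈{1}] r5c3 is down to just 1 ⇒ r5c3=1.
Step 18. [r6c3∈{2}] r6c3's peers cover all but 2 ⇒ r6c3=2.
Step 19. [r5c6∈{9}] nothing but 9 survives at r5c6. So r5c6=9.
Step 20. [r3c9∈{6}] r3c9 is down to just 6 ⇒ r3c9=6.
Step 21. [r9c1∈{1}] r9c1's peers cover all but 1 ⇒ r9c1=1.
Step 22. [r6c5∈{7}] r6c5's peers cover all but 7 ⇒ r6c5=7.
Step 23. [r5c9∈{8}] r5c9's peers cover all but 8, so r5c9=8.
Step 24. [r6c8∈{5}] r6c8 is down to just 5 ⇒ r6c8=5.
Step 25. [r1c6∈{7}] only 7 remains possible at r1c6. So r1c6=7.
Step 26. [r4c2∈{8}] only 8 remains possible at r4c2. So r4c2=8.
Step 27. [r9c8∈{2}] r9c8 has the single candidate 2. So r9c8=2.
Step 28. [r7c5∈{9}] r7c5's peers cover all but 9 ⇒ r7c5=9.
Step 29. [r9c4∈{4}] r9c4 is down to just 4 ⇒ r9c4=4.
Step 30. [r1c2∈{1}] r1c2 has the single candidate 1, so r1c2=1.
Step 31. [r9c6∈{5}] only 5 remains possible at r9c6 ⇒ r9c6=5.
Step 32. [r1c9∈{2}] nothing but 2 survives at r1c9. So r1c9=2.
Step 33. [r8c9∈{3}] r8c9 has the single candidate 3 ⇒ r8c9=3.
Step 34. [r2c9∈{5}] r2c9 has the single candidate 5, so r2c9=5.
Step 35. [r7c4∈{8}] r7c4's peers cover all but 8, so r7c4=8.

Answer: 9 1 5 6 4 7 3 8 2 / 3 7 6 9 8 2 4 1 5 / 4 2 8 1 5 3 9 7 6 / 7 8 3 5 1 4 2 6 9 / 5 4 1 2 6 9 7 3 8 / 6 9 2 3 7 8 1 5 4 / 2 3 7 8 9 6 5 4 1 / 8 5 4 7 2 1 6 9 3 / 1 6 9 4 3 5 8 2 7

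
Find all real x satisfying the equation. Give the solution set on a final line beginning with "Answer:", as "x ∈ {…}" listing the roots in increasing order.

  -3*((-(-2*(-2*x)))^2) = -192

Step 1. [-3*((-(-2*(-2*x)))^2) = -192] divide by the outer -3, so div: (-(-2*(-2*x)))^2 = 64.
Step 2. [(-(-2*(-2*x)))^2 = 64] LHS squared, RHS 64 ≥ 0: apply √ (±) ⇒ sqrt: -(-2*(-2*x)) = 8 or -8.
Step 3. [-(-2*(-2*x)) = 8 or -8] flip signs both sides, so neg: -2*(-2*x) = -8 or 8.
Step 4. [-2*(-2*x) = -8 or 8] LHS = -2·(…); ÷-2 both sides ⇒ div: -2*x = 4 or -4.
Step 5. [-2*x = 4 or -4] leading coefficient -2: divide by -2. So div: x = -2 or 2.

Answer: x ∈ {-2, 2}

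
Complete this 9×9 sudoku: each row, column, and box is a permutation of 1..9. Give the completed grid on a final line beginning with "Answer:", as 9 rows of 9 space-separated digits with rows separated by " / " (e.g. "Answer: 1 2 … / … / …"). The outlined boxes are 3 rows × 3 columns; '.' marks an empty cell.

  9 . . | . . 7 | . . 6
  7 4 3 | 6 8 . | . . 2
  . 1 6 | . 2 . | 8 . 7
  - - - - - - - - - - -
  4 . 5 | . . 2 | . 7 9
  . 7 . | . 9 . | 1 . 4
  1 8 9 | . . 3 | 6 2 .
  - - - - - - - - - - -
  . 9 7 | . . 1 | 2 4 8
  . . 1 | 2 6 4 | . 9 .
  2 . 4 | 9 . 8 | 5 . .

Step 1. [r3c1∈{5}] r3c1's peers cover all but 5, so r3c1=5.
Step 2. [r3c8∈{3}] nothing but 3 survives at r3c8. So r3c8=3.
Step 3. [r5c1∈{3,6}] in row 5, 3 fits only at r5c1 ⇒ r5c1=3.
Step 4. [r6c9∈{5}] nothing but 5 survives at r6c9. So r6c9=5.
Step 5. [r2c8∈{1,5}] across row 2, 1 lands solely at r2c8, so r2c8=1.
Step 6. [r2c6∈{5,9}] 5 has one home in row 2: r2c6, so r2c6=5.
Step 7. [r3c4∈{4}] r3c4 has the single candidate 4 ⇒ r3c4=4.
Step 8. [r8c9∈{3}] only 3 remains possible at r8c9 ⇒ r8c9=3.
Step 9. [r9c2∈{3,6}] col 2 places 3 nowhere but r9c2 ⇒ r9c2=3.
Step 10. [r4c4∈{1,8}] 8 has one home in row 4: r4c4. So r4c4=8.
Step 11. [r7c5∈{3,5}] in col 5, 5 fits only at r7c5. So r7c5=5.
Step 12. [r1c5∈{1,3}] 3 has one home in col 5: r1c5 ⇒ r1c5=3.
Step 13. [r6c4∈{7}] nothing but 7 survives at r6c4. So r6c4=7.
Step 14. [r1c3∈{2,8}] row 1 places 8 nowhere but r1c3. So r1c3=8.
Step 15. [r4c7∈{3}] r4c7 has the single candidate 3 ⇒ r4c7=3.
Step 16. [r1c2∈{2}] nothing but 2 survives at r1c2, so r1c2=2.
Step 17. [r9c5∈{7}] r9c5 has the single candidate 7 ⇒ r9c5=7.
Step 18. [r5c3∈{2}] r5c3's peers cover all but 2 ⇒ r5c3=2.
Step 19. [r9c8∈{6}] r9c8 is down to just 6. So r9c8=6.
Step 20. [r8c1∈{8}] only 8 remains possible at r8c1. So r8c1=8.
Step 21. [r1c7∈{4}] r1c7 has the single candidate 4. So r1c7=4.
Step 22. [r9c9∈{1}] r9c9 is down to just 1, so r9c9=1.
Step 23. [r1c8∈{5}] r1c8 has the single candidate 5. So r1c8=5.
Step 24. [r6c5∈{4}] r6c5 has the single candidate 4 ⇒ r6c5=4.
Step 25. [r7c1∈{6}] only 6 remains possible at r7c1. So r7c1=6.
Step 26. [r8c7∈{7}] nothing but 7 survives at r8c7 ⇒ r8c7=7.
Step 27. [r5c8∈{8}] r5c8 is down to just 8, so r5c8=8.
Step 28. [r1c4∈{1}] r1c4 is down to just 1. So r1c4=1.
Step 29. [r5c6∈{6}] only 6 remains possible at r5c6. So r5c6=6.
Step 30. [r8c2∈{5}] nothing but 5 survives at r8c2 ⇒ r8c2=5.
Step 31. [r5c4∈{5}] r5c4 has the single candidate 5. So r5c4=5.
Step 32. [r4c5∈{1}] r4c5's peers cover all but 1 ⇒ r4c5=1.
Step 33. [r4c2∈{6}] only 6 remains possible at r4c2 ⇒ r4c2=6.
Step 34. [r7c4∈{3}] r7c4's peers cover all but 3. So r7c4=3.
Step 35. [r2c7∈{9}] r2c7's peers cover all but 9, so r2c7=9.
Step 36. [r3c6∈{9}] r3c6's peers cover all but 9, so r3c6=9.

Answer: 9 2 8 1 3 7 4 5 6 / 7 4 3 6 8 5 9 1 2 / 5 1 6 4 2 9 8 3 7 / 4 6 5 8 1 2 3 7 9 / 3 7 2 5 9 6 1 8 4 / 1 8 9 7 4 3 6 2 5 / 6 9 7 3 5 1 2 4 8 / 8 5 1 2 6 4 7 9 3 / 2 3 4 9 7 8 5 6 1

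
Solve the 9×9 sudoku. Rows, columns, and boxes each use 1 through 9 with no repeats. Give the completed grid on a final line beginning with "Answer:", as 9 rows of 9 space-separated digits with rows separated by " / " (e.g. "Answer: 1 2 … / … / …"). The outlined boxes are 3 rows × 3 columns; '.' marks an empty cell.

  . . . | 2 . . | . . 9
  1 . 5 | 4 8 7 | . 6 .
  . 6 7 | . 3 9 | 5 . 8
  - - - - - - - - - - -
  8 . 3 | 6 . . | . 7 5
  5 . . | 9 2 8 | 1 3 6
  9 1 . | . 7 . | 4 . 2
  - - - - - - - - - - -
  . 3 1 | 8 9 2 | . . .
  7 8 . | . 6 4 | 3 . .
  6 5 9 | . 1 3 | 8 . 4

Step 1. [r1c2∈{4}] r1c2 has the single candidate 4, so r1c2=4.
Step 2. [r1c8∈{1}] r1c8 has the single candidate 1. So r1c8=1.
Step 3. [r8c4∈{5}] nothing but 5 survives at r8c4 ⇒ r8c4=5.
Step 4. [r3c1∈{2}] r3c1 has the single candidate 2 ⇒ r3c1=2.
Step 5. [r1c5∈{5}] nothing but 5 survives at r1c5 ⇒ r1c5=5.
Step 6. [r8c8∈{2,9}] row 8 places 9 nowhere but r8c8. So r8c8=9.
Step 7. [r1c7∈{7}] nothing but 7 survives at r1c7 ⇒ r1c7=7.
Step 8. [r7c1∈{4}] r7c1 has the single candidate 4 ⇒ r7c1=4.
Step 9. [r8c3∈{2}] only 2 remains possible at r8c3 ⇒ r8c3=2.
Step 10. [r2c7∈{2}] r2c7 has the single candidate 2, so r2c7=2.
Step 11. [r7c9∈{7}] r7c9 is down to just 7 ⇒ r7c9=7.
Step 12. [r7c8∈{5}] r7c8's peers cover all but 5. So r7c8=5.
Step 13. [r9c8∈{2}] nothing but 2 survives at r9c8 ⇒ r9c8=2.
Step 14. [r6c4∈{3}] nothing but 3 survives at r6c4 ⇒ r6c4=3.
Step 15. [r6c8∈{8}] nothing but 8 survives at r6c8. So r6c8=8.
Step 16. [r4c5∈{4}] r4c5 is down to just 4. So r4c5=4.
Step 17. [r2c2∈{9}] only 9 remains possible at r2c2 ⇒ r2c2=9.
Step 18. [r2c9∈{3}] r2c9 has the single candidate 3. So r2c9=3.
Step 19. [r6c6∈{5}] r6c6 has the single candidate 5, so r6c6=5.
Step 20. [r8c9∈{1}] only 1 remains possible at r8c9. So r8c9=1.
Step 21. [r1c1∈{3}] r1c1's peers cover all but 3, so r1c1=3.
Step 22. [r4c7∈{9}] nothing but 9 survives at r4c7. So r4c7=9.
Step 23. [r3c8∈{4}] r3c8 is down to just 4. So r3c8=4.
Step 24. [r3c4∈{1}] r3c4 has the single candidate 1. So r3c4=1.
Step 25. [r5c2∈{7}] r5c2 has the single candidate 7, so r5c2=7.
Step 26. [r1c6∈{6}] r1c6's peers cover all but 6, so r1c6=6.
Step 27. [r9c4∈{7}] nothing but 7 survives at r9c4 ⇒ r9c4=7.
Step 28. [r4c6∈{1}] r4c6 is down to just 1. So r4c6=1.
Step 29. [r6c3∈{6}] r6c3 has the single candidate 6 ⇒ r6c3=6.
Step 30. [r4c2∈{2}] only 2 remains possible at r4c2. So r4c2=2.
Step 31. [r1c3∈{8}] r1c3 is down to just 8. So r1c3=8.
Step 32. [r5c3∈{4}] r5c3's peers cover all but 4, so r5c3=4.
Step 33. [r7c7∈{6}] nothing but 6 survives at r7c7 ⇒ r7c7=6.

Answer: 3 4 8 2 5 6 7 1 9 / 1 9 5 4 8 7 2 6 3 / 2 6 7 1 3 9 5 4 8 / 8 2 3 6 4 1 9 7 5 / 5 7 4 9 2 8 1 3 6 / 9 1 6 3 7 5 4 8 2 / 4 3 1 8 9 2 6 5 7 / 7 8 2 5 6 4 3 9 1 / 6 5 9 7 1 3 8 2 4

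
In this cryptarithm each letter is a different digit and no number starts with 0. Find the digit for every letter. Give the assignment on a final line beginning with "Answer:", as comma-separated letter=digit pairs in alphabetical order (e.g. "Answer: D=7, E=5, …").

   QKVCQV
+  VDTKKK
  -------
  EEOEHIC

Step 1. [col 1: V + K ≡ C (mod 10)] V=2 is one option consistent with column 1 (V + K ≡ C (mod 10), carry-in 0) — take it ⇒ V=2.
Step 2. [E] adding two 6-digit numbers gives at most 6+1 digits, and here it does — E is that final carry and must be 1, so E=1.
Step 3. [col 1: V + K ≡ C (mod 10)] several values work for K in column 1 (V + K ≡ C (mod 10), carry-in 0); try K=5, so K=5.
Step 4. [col 1: V + K ≡ C (mod 10)] column 1: given V=2, K=5, carry-in 0, and digits 1,2,5 already taken and all letters distinct, V+K≡C (mod 10) forces C=7 ⇒ C=7.
Step 5. [col 2: Q + K ≡ I (mod 10)] column 2 (Q + K ≡ I (mod 10), carry-in 0) doesn't pin I yet; pick I=4 and continue, so I=4.
Step 6. [col 2: Q + K ≡ I (mod 10)] column 2 reads Q+K+carry(0)=I with K=5, I=4; with digits 1,2,4,5,7 already taken and all letters distinct, the only value for Q is 9. So Q=9.
Step 7. [col 3: C + K ≡ H (mod 10)] from column 3 (C=7, K=5, carry-in 1, digits 1,2,4,5,7,9 already taken and all letters distinct): H must equal 3 ⇒ H=3.
Step 8. [col 4: V + T ≡ E (mod 10)] from column 4 (V=2, E=1, carry-in 1, digits 1,2,3,4,5,7,9 already taken and all letters distinct): T must equal 8 ⇒ T=8.
Step 9. [col 5: K + D ≡ O (mod 10)] from column 5 (K=5, carry-in 1, digits 1,2,3,4,5,7,8,9 already taken and all letters distinct): D must equal 0. So D=0.
Step 10. [col 5: K + D ≡ O (mod 10)] column 5: given K=5, D=0, carry-in 1, and digits 0,1,2,3,4,5,7,8,9 already taken and all letters distinct, K+D≡O (mod 10) forces O=6, so O=6.

Answer: C=7, D=0, E=1, H=3, I=4, K=5, O=6, Q=9, T=8, V=2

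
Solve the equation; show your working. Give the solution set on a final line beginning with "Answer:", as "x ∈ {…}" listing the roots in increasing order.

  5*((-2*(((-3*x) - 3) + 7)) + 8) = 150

Step 1. [5*((-2*(((-3*x) - 3) + 7)) + 8) = 150] LHS = 5·(…); ÷5 both sides. So div: (-2*(((-3*x) - 3) + 7)) + 8 = 30.
Step 2. [(-2*(((-3*x) - 3) + 7)) + 8 = 30] -2 | LHS and -2 | 30: pull -2 out. So factor: (((-3*x) - 3) + 7) - 4 = -15.
Step 3. [(((-3*x) - 3) + 7) - 4 = -15] peel the -4: add 4 from each side, so sub: ((-3*x) - 3) + 7 = -11.
Step 4. [((-3*x) - 3) + 7 = -11] subtract 7: x sits inside (… + 7), so sub: (-3*x) - 3 = -18.
Step 5. [(-3*x) - 3 = -18] -3 | LHS and -3 | -18: pull -3 out ⇒ factor: x + 1 = 6.
Step 6. [x + 1 = 6] the outer +1 inverts by subtracting 1 ⇒ sub: x = 5.

Answer: x ∈ {5}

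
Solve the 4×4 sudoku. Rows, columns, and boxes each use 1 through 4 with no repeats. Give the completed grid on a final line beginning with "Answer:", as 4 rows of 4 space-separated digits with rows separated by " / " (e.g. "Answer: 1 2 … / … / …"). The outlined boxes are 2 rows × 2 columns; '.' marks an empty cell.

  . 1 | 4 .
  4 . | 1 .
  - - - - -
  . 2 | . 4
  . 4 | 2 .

Step 1. [r3c1∈{1,3}] across row 3, 1 lands solely at r3c1. So r3c1=1.
Step 2. [r2c2∈{3}] r2c2's peers cover all but 3 ⇒ r2c2=3.
Step 3. [r1c4∈{2,3}] 3 has one home in row 1: r1c4, so r1c4=3.
Step 4. [r3c3∈{3}] r3c3 is down to just 3, so r3c3=3.
Step 5. [r4c4∈{1}] r4c4 is down to just 1 ⇒ r4c4=1.
Step 6. [r2c4∈{2}] nothing but 2 survives at r2c4 ⇒ r2c4=2.
Step 7. [r1c1∈{2}] r1c1 is down to just 2. So r1c1=2.
Step 8. [r4c1∈{3}] only 3 remains possible at r4c1, so r4c1=3.

Answer: 2 1 4 3 / 4 3 1 2 / 1 2 3 4 / 3 4 2 1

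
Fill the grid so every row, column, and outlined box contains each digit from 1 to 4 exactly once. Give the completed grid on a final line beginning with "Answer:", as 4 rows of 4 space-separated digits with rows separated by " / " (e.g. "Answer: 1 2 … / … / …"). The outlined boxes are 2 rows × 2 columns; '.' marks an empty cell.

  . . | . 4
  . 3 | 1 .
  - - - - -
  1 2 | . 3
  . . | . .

Step 1. [r2c4∈{2}] r2c4 has the single candidate 2, so r2c4=2.
Step 2. [r4c2∈{4}] r4c2 has the single candidate 4 ⇒ r4c2=4.
Step 3. [r1c2∈{1}] only 1 remains possible at r1c2. So r1c2=1.
Step 4. [r1c3∈{3}] r1c3 is down to just 3, so r1c3=3.
Step 5. [r4c1∈{3}] r4c1 is down to just 3 ⇒ r4c1=3.
Step 6. [r2c1∈{4}] only 4 remains possible at r2c1 ⇒ r2c1=4.
Step 7. [r3c3∈{4}] only 4 remains possible at r3c3, so r3c3=4.
Step 8. [r4c4∈{1}] only 1 remains possible at r4c4. So r4c4=1.
Step 9. [r1c1∈{2}] r1c1 has the single candidate 2 ⇒ r1c1=2.
Step 10. [r4c3∈{2}] r4c3 has the single candidate 2. So r4c3=2.

Answer: 2 1 3 4 / 4 3 1 2 / 1 2 4 3 / 3 4 2 1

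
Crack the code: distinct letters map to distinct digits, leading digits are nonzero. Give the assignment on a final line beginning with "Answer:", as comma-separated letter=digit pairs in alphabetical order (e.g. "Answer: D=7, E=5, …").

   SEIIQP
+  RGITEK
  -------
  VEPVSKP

Step 1. [col 1: P + K ≡ P (mod 10)] in column 1 we have P+K≡P with carry-in 0; given nothing yet and all letters distinct, none taken yet, that pins K to 0 ⇒ K=0.
Step 2. [col 1: P + K ≡ P (mod 10)] several values work for P in column 1 (P + K ≡ P (mod 10), carry-in 0); try P=6. So P=6.
Step 3. [V] V is the leading digit of a 7-digit sum of two 6-digit numbers; the final carry is exactly 1. So V=1.
Step 4. [col 2: Q + E ≡ K (mod 10)] column 2 (Q + E ≡ K (mod 10), carry-in 0) doesn't pin E yet; pick E=3 and continue, so E=3.
Step 5. [col 2: Q + E ≡ K (mod 10)] column 2 reads Q+E+carry(0)=K with E=3, K=0; with digits 0,1,3,6 already taken and all letters distinct, the only value for Q is 7 ⇒ Q=7.
Step 6. [col 3: I + T ≡ S (mod 10)] column 3 (I + T ≡ S (mod 10), carry-in 1) doesn't pin I yet; pick I=5 and continue, so I=5.
Step 7. [col 3: I + T ≡ S (mod 10)] S=4 is one option consistent with column 3 (I + T ≡ S (mod 10), carry-in 1) — take it ⇒ S=4.
Step 8. [col 3: I + T ≡ S (mod 10)] in column 3 we have I+T≡S with carry-in 1; given I=5, S=4 and digits 0,1,3,4,5,6,7 already taken and all letters distinct, that pins T to 8. So T=8.
Step 9. [col 5: E + G ≡ P (mod 10)] column 5: given E=3, P=6, carry-in 1, and digits 0,1,3,4,5,6,7,8 already taken and all letters distinct, E+G≡P (mod 10) forces G=2. So G=2.
Step 10. [col 6: S + R ≡ E (mod 10)] column 6: given S=4, E=3, carry-in 0, and digits 0,1,2,3,4,5,6,7,8 already taken and all letters distinct, S+R≡E (mod 10) forces R=9. So R=9.

Answer: E=3, G=2, I=5, K=0, P=6, Q=7, R=9, S=4, T=8, V=1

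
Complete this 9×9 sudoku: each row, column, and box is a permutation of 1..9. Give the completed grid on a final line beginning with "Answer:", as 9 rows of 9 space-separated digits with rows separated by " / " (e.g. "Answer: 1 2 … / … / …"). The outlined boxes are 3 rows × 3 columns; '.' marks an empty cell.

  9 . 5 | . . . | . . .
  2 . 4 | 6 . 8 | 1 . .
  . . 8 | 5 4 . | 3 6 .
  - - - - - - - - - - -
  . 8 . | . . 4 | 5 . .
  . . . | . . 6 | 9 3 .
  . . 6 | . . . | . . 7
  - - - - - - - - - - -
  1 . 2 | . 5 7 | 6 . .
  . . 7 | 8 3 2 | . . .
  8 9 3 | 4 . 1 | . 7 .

Step 1. [r8c7∈{4}] r8c7 is down to just 4 ⇒ r8c7=4.
Step 2. [r3c9∈{2,9}] row 3 places 2 nowhere but r3c9, so r3c9=2.
Step 3. [r5c3∈{1}] r5c3's peers cover all but 1 ⇒ r5c3=1.
Step 4. [r3c1∈{7}] r3c1's peers cover all but 7 ⇒ r3c1=7.
Step 5. [r2c5∈{7,9}] in row 2, 7 fits only at r2c5, so r2c5=7.
Step 6. [r4c4∈{1,2,3,7,9}] in row 4, 7 fits only at r4c4. So r4c4=7.
Step 7. [r5c4∈{2}] r5c4 is down to just 2. So r5c4=2.
Step 8. [r6c2∈{2,3,4,5}] r6c2 is the only open cell in col 2 admitting 2, so r6c2=2.
Step 9. [r6c7∈{8}] r6c7 is down to just 8, so r6c7=8.
Step 10. [r5c9∈{4}] r5c9's peers cover all but 4 ⇒ r5c9=4.
Step 11. [r6c8∈{1}] only 1 remains possible at r6c8, so r6c8=1.
Step 12. [r6c5∈{9}] r6c5's peers cover all but 9. So r6c5=9.
Step 13. [r1c4∈{1,3}] 1 has one home in col 4: r1c4 ⇒ r1c4=1.
Step 14. [r5c1∈{5}] r5c1's peers cover all but 5. So r5c1=5.
Step 15. [r8c2∈{5,6}] across col 2, 5 lands solely at r8c2 ⇒ r8c2=5.
Step 16. [r8c8∈{9}] nothing but 9 survives at r8c8. So r8c8=9.
Step 17. [r1c6∈{3}] only 3 remains possible at r1c6. So r1c6=3.
Step 18. [r1c9∈{8}] r1c9 is down to just 8 ⇒ r1c9=8.
Step 19. [r2c9∈{5,9}] in row 2, 9 fits only at r2c9, so r2c9=9.
Step 20. [r6c4∈{3}] r6c4 has the single candidate 3, so r6c4=3.
Step 21. [r7c9∈{3}] r7c9's peers cover all but 3. So r7c9=3.
Step 22. [r5c5∈{8}] nothing but 8 survives at r5c5 ⇒ r5c5=8.
Step 23. [r2c8∈{5}] r2c8 has the single candidate 5 ⇒ r2c8=5.
Step 24. [r8c1∈{6}] only 6 remains possible at r8c1 ⇒ r8c1=6.
Step 25. [r4c3∈{9}] only 9 remains possible at r4c3, so r4c3=9.
Step 26. [r1c7∈{7}] r1c7's peers cover all but 7, so r1c7=7.
Step 27. [r7c2∈{4}] nothing but 4 survives at r7c2. So r7c2=4.
Step 28. [r6c6∈{5}] nothing but 5 survives at r6c6 ⇒ r6c6=5.
Step 29. [r8c9∈{1}] r8c9 is down to just 1, so r8c9=1.
Step 30. [r3c2∈{1}] nothing but 1 survives at r3c2, so r3c2=1.
Step 31. [r4c8∈{2}] r4c8 is down to just 2, so r4c8=2.
Step 32. [r1c5∈{2}] r1c5 is down to just 2. So r1c5=2.
Step 33. [r4c5∈{1}] r4c5's peers cover all but 1, so r4c5=1.
Step 34. [r7c8∈{8}] r7c8's peers cover all but 8, so r7c8=8.
Step 35. [r6c1∈{4}] r6c1's peers cover all but 4. So r6c1=4.
Step 36. [r1c8∈{4}] r1c8's peers cover all but 4. So r1c8=4.
Step 37. [r3c6∈{9}] r3c6 has the single candidate 9, so r3c6=9.
Step 38. [r4c1∈{3}] r4c1 is down to just 3 ⇒ r4c1=3.
Step 39. [r9c5∈{6}] r9c5 is down to just 6, so r9c5=6.
Step 40. [r9c9∈{5}] r9c9's peers cover all but 5, so r9c9=5.
Step 41. [r7c4∈{9}] r7c4 is down to just 9, so r7c4=9.
Step 42. [r2c2∈{3}] nothing but 3 survives at r2c2 ⇒ r2c2=3.
Step 43. [r4c9∈{6}] r4c9 has the single candidate 6. So r4c9=6.
Step 44. [r1c2∈{6}] r1c2 has the single candidate 6 ⇒ r1c2=6.
Step 45. [r9c7∈{2}] only 2 remains possible at r9c7 ⇒ r9c7=2.
Step 46. [r5c2∈{7}] nothing but 7 survives at r5c2 ⇒ r5c2=7.

Answer: 9 6 5 1 2 3 7 4 8 / 2 3 4 6 7 8 1 5 9 / 7 1 8 5 4 9 3 6 2 / 3 8 9 7 1 4 5 2 6 / 5 7 1 2 8 6 9 3 4 / 4 2 6 3 9 5 8 1 7 / 1 4 2 9 5 7 6 8 3 / 6 5 7 8 3 2 4 9 1 / 8 9 3 4 6 1 2 7 5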